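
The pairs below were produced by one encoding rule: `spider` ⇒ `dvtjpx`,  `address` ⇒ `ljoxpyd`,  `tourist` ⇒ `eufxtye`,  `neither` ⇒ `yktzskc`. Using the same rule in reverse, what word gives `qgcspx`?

Shifts by position in spider: pos 0: s→d (+11), pos 1: p→v (+6), pos 2: i→t (+11), pos 3: d→j (+6) — repeating every 2. It's a Vigenère-style cipher with numeric key [11,6]: position i shifts by key[i mod 2].
Undoing it on qgcspx: q−11=f, g−6=a, c−11=r, s−6=m, p−11=e, x−6=r.

farmer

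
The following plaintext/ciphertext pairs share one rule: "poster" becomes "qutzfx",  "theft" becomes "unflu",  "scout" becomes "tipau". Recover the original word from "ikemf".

Shifts by position in poster: pos 0: p→q (+1), pos 1: o→u (+6), pos 2: s→t (+1), pos 3: t→z (+6) — repeating every 2. The shifts repeat in a cycle of length 2: positions 0,1,… shift by +1, +6, then the pattern repeats.
Decoding ikemf: i−1=h, k−6=e, e−1=d, m−6=g, f−1=e.

hedge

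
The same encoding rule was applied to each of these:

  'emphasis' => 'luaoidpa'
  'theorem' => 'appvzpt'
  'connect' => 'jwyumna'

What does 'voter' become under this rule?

cwelz

Shifts by position in emphasis: pos 0: e→l (+7), pos 1: m→u (+8), pos 2: p→a (+11), pos 3: h→o (+7), pos 4: a→i (+8), pos 5: s→d (+11) — repeating every 3. It's a Vigenère-style cipher with numeric key [7,8,11]: position i shifts by key[i mod 3].
Applying it to voter: v+7=c, o+8=w, t+11=e, e+7=l, r+8=z.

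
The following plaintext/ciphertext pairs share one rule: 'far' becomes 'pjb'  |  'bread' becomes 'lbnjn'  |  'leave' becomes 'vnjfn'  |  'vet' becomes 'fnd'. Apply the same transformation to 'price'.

The shift depends on letter class: consonant f→p is +10, but vowel a→j is +9. Vowels shift forward by 9 and consonants shift forward by 10.
On price: p(cons)+10=z, r(cons)+10=b, i(vowel)+9=r, c(cons)+10=m, e(vowel)+9=n.

zbrmn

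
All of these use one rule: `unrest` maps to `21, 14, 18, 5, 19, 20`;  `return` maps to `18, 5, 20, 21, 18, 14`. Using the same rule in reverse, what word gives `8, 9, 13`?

him

Letters become their 1-indexed alphabet positions: a=1 … z=26.
Decoding 8, 9, 13: 8=h, 9=i, 13=m.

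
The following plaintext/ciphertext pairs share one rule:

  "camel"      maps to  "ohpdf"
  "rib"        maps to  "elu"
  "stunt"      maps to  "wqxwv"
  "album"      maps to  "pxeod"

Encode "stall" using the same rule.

oodwv

The output letters match the input read backwards, each shifted +3: camel reversed is lemac. The word is reversed, then every letter is shifted forward by 3.
For stall: reverse → llats; then shift: l+3=o, l+3=o, a+3=d, t+3=w, s+3=v.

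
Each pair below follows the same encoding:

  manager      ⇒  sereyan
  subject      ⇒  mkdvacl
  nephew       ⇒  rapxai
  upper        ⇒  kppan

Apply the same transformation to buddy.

dkbbg

m(12)→s(18) and a(0)→e(4) fit y≡25x+4 (mod 26); the inverse of 25 mod 26 is 25. Treating letters as 0–25, the rule is x ↦ 25x + 4 (mod 26).
On buddy: b(1)→25·1+4≡3=d; u(20)→25·20+4≡10=k; d(3)→25·3+4≡1=b; d(3)→25·3+4≡1=b; y(24)→25·24+4≡6=g (all mod 26).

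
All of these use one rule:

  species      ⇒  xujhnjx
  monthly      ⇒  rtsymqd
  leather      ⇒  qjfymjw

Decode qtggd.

lobby

Compare letters: s→x is +5, p→u is +5, e→j is +5 — a constant shift. Each letter is shifted forward by 5 in the alphabet (a Caesar shift of +5).
Reversing it on qtggd: q−5=l, t−5=o, g−5=b, g−5=b, d−5=y.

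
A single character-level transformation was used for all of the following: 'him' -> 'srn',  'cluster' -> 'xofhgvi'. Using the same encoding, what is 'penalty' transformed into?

kvmzogb

This is the alphabet-reversal cipher (Atbash): a becomes z, b becomes y, etc.
Applying it to penalty: p↔k, e↔v, n↔m, a↔z, l↔o, t↔g, y↔b.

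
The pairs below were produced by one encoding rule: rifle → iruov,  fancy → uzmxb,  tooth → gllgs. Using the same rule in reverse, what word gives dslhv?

whose

Each pair mirrors across the alphabet (r↔i, i↔r, f↔u): positions sum to 25. This is the alphabet-reversal cipher (Atbash): a becomes z, b becomes y, etc.
Decoding dslhv: d↔w, s↔h, l↔o, h↔s, v↔e.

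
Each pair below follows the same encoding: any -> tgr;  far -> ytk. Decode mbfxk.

timer

Compare letters: a→t is +19, n→g is +19, y→r is +19 — a constant shift. It's a constant shift of +19 (ROT19).
Reversing it on mbfxk: m−19=t, b−19=i, f−19=m, x−19=e, k−19=r.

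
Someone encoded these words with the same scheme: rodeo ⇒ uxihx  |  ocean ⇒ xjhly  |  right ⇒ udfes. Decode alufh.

Each letter's alphabet position (a=0..z=25) is mapped through 25·x+11 mod 26 — an affine cipher.
Reversing it on alufh: a(0)→25·(0−11)≡11=l; l(11)→25·(11−11)≡0=a; u(20)→25·(20−11)≡17=r; f(5)→25·(5−11)≡6=g; h(7)→25·(7−11)≡4=e (all mod 26).

large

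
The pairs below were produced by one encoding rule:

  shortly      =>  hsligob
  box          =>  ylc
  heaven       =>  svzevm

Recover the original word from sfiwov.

Each pair mirrors across the alphabet (s↔h, h↔s, o↔l): positions sum to 25. Letters are reflected about the middle of the alphabet (position → 25−position): Atbash.
Undoing it on sfiwov: s↔h, f↔u, i↔r, w↔d, o↔l, v↔e.

hurdle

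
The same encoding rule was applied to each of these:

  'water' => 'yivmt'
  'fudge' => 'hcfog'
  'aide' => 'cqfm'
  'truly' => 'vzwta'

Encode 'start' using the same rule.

ubczv

Shifts by position in water: pos 0: w→y (+2), pos 1: a→i (+8), pos 2: t→v (+2), pos 3: e→m (+8) — repeating every 2. The shifts repeat in a cycle of length 2: positions 0,1,… shift by +2, +8, then the pattern repeats.
On start: s+2=u, t+8=b, a+2=c, r+8=z, t+2=v.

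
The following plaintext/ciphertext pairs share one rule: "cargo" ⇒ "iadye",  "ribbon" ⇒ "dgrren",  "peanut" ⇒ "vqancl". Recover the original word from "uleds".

story

c(2)→i(8) and a(0)→a(0) fit y≡17x+0 (mod 26); the inverse of 17 mod 26 is 23. Each letter's alphabet position (a=0..z=25) is mapped through 17·x+0 mod 26 — an affine cipher.
Reversing it on uleds: u(20)→23·(20−0)≡18=s; l(11)→23·(11−0)≡19=t; e(4)→23·(4−0)≡14=o; d(3)→23·(3−0)≡17=r; s(18)→23·(18−0)≡24=y (all mod 26).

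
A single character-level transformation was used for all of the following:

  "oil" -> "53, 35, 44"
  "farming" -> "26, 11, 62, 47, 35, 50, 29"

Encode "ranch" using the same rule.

Each letter becomes 3×(its alphabet position, a=1..z=26) + 8.
Applying it to ranch: r=18→62, a=1→11, n=14→50, c=3→17, h=8→32.

62, 11, 50, 17, 32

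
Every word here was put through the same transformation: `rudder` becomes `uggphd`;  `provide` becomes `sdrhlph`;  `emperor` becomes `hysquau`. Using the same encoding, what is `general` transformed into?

jqqqumo

Shifts by position in rudder: pos 0: r→u (+3), pos 1: u→g (+12), pos 2: d→g (+3), pos 3: d→p (+12) — repeating every 2. It's a Vigenère-style cipher with numeric key [3,12]: position i shifts by key[i mod 2].
For general: g+3=j, e+12=q, n+3=q, e+12=q, r+3=u, a+12=m, l+3=o.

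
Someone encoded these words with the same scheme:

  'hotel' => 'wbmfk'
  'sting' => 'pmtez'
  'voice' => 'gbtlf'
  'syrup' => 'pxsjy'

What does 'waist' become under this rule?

drtpm

h(7)→w(22) and o(14)→b(1) fit y≡23x+17 (mod 26); the inverse of 23 mod 26 is 17. This is an affine cipher: with a=0,…,z=25, each position x becomes (23x+17) mod 26.
On waist: w(22)→23·22+17≡3=d; a(0)→23·0+17≡17=r; i(8)→23·8+17≡19=t; s(18)→23·18+17≡15=p; t(19)→23·19+17≡12=m (all mod 26).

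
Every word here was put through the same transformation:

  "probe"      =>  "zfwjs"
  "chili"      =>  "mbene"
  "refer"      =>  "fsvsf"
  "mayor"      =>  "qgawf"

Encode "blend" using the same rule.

jnstp

p(15)→z(25) and r(17)→f(5) fit y≡3x+6 (mod 26); the inverse of 3 mod 26 is 9. Each letter's alphabet position (a=0..z=25) is mapped through 3·x+6 mod 26 — an affine cipher.
Applying it to blend: b(1)→3·1+6≡9=j; l(11)→3·11+6≡13=n; e(4)→3·4+6≡18=s; n(13)→3·13+6≡19=t; d(3)→3·3+6≡15=p (all mod 26).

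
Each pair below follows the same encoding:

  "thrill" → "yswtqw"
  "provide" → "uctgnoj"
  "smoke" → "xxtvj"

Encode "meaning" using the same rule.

Shifts by position in thrill: pos 0: t→y (+5), pos 1: h→s (+11), pos 2: r→w (+5), pos 3: i→t (+11) — repeating every 2. The shifts repeat in a cycle of length 2: positions 0,1,… shift by +5, +11, then the pattern repeats.
Applying it to meaning: m+5=r, e+11=p, a+5=f, n+11=y, i+5=n, n+11=y, g+5=l.

rpfynyl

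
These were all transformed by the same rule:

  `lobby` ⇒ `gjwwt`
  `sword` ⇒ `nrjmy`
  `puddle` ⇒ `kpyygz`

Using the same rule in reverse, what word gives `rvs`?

Every letter moves 21 places later in the alphabet, wrapping around z→a.
Reversing it on rvs: r−21=w, v−21=a, s−21=x.

wax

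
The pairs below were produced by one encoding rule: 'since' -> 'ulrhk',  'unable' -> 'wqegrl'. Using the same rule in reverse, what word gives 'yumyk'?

Each letter shifts forward by (position + 2), i.e. 2, 3, 4, … — the shift grows by one for each successive letter.
Undoing it on yumyk: y−2=w, u−3=r, m−4=i, y−5=t, k−6=e.

write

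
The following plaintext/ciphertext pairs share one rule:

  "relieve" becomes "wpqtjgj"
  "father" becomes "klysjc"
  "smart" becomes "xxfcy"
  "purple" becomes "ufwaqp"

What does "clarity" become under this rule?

hwfcned

Shifts by position in relieve: pos 0: r→w (+5), pos 1: e→p (+11), pos 2: l→q (+5), pos 3: i→t (+11) — repeating every 2. The shifts repeat in a cycle of length 2: positions 0,1,… shift by +5, +11, then the pattern repeats.
For clarity: c+5=h, l+11=w, a+5=f, r+11=c, i+5=n, t+11=e, y+5=d.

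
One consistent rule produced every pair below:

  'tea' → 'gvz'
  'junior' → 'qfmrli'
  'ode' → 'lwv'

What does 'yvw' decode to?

bed

Each pair mirrors across the alphabet (t↔g, e↔v, a↔z): positions sum to 25. This is the alphabet-reversal cipher (Atbash): a becomes z, b becomes y, etc.
Decoding yvw: y↔b, v↔e, w↔d.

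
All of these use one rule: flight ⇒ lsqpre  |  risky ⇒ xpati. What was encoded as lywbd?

frost

In flight: f→l is +6, l→s is +7, i→q is +8, g→p is +9 — the shift increases by 1 each position. The shift increases by 1 at each position, starting from +6: 6, 7, 8, ….
Reversing it on lywbd: l−6=f, y−7=r, w−8=o, b−9=s, d−10=t.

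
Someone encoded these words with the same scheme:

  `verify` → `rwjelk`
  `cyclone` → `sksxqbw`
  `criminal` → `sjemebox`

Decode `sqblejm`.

confirm

v(21)→r(17) and e(4)→w(22) fit y≡15x+14 (mod 26); the inverse of 15 mod 26 is 7. Treating letters as 0–25, the rule is x ↦ 15x + 14 (mod 26).
Undoing it on sqblejm: s(18)→7·(18−14)≡2=c; q(16)→7·(16−14)≡14=o; b(1)→7·(1−14)≡13=n; l(11)→7·(11−14)≡5=f; e(4)→7·(4−14)≡8=i; j(9)→7·(9−14)≡17=r; m(12)→7·(12−14)≡12=m (all mod 26).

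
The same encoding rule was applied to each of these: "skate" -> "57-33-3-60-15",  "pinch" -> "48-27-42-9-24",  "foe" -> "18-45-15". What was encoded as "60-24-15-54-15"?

there

s(#19)→57 and k(#11)→33: differences scale by 3, so n = 3·pos + 0. The formula is n = 3×(alphabet index, a=1).
Undoing it on 60-24-15-54-15: 60→(60−0)÷3=20=t, 24→(24−0)÷3=8=h, 15→(15−0)÷3=5=e, 54→(54−0)÷3=18=r, 15→(15−0)÷3=5=e.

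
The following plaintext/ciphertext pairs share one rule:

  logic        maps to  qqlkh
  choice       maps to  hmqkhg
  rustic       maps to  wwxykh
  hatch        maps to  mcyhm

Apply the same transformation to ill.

kqq

The shift depends on letter class: consonant l→q is +5, but vowel o→q is +2. Vowels shift forward by 2 and consonants shift forward by 5.
For ill: i(vowel)+2=k, l(cons)+5=q, l(cons)+5=q.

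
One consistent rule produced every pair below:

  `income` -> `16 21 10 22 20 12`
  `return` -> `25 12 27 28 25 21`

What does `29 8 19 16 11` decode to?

The number is (letter's place in the alphabet, a=1) + 7.
Decoding 29 8 19 16 11: 29→(29−7)÷1=22=v, 8→(8−7)÷1=1=a, 19→(19−7)÷1=12=l, 16→(16−7)÷1=9=i, 11→(11−7)÷1=4=d.

valid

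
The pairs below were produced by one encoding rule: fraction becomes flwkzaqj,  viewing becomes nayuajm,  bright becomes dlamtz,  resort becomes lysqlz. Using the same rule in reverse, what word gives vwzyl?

f(5)→f(5) and r(17)→l(11) fit y≡7x+22 (mod 26); the inverse of 7 mod 26 is 15. Treating letters as 0–25, the rule is x ↦ 7x + 22 (mod 26).
Reversing it on vwzyl: v(21)→15·(21−22)≡11=l; w(22)→15·(22−22)≡0=a; z(25)→15·(25−22)≡19=t; y(24)→15·(24−22)≡4=e; l(11)→15·(11−22)≡17=r (all mod 26).

later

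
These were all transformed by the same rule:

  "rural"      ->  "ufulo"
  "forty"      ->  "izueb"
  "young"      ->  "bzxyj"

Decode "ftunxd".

circus

Shifts by position in rural: pos 0: r→u (+3), pos 1: u→f (+11), pos 2: r→u (+3), pos 3: a→l (+11) — repeating every 2. The shifts repeat in a cycle of length 2: positions 0,1,… shift by +3, +11, then the pattern repeats.
Reversing it on ftunxd: f−3=c, t−11=i, u−3=r, n−11=c, x−3=u, d−11=s.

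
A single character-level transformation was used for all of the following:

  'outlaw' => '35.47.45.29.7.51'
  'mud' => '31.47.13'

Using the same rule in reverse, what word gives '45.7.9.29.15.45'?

Each letter becomes 2×(its alphabet position, a=1..z=26) + 5.
Reversing it on 45.7.9.29.15.45: 45→(45−5)÷2=20=t, 7→(7−5)÷2=1=a, 9→(9−5)÷2=2=b, 29→(29−5)÷2=12=l, 15→(15−5)÷2=5=e, 45→(45−5)÷2=20=t.

tablet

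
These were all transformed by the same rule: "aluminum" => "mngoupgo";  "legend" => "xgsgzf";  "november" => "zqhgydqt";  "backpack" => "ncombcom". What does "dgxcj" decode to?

Shifts by position in aluminum: pos 0: a→m (+12), pos 1: l→n (+2), pos 2: u→g (+12), pos 3: m→o (+2) — repeating every 2. The shifts repeat in a cycle of length 2: positions 0,1,… shift by +12, +2, then the pattern repeats.
Decoding dgxcj: d−12=r, g−2=e, x−12=l, c−2=a, j−12=x.

relax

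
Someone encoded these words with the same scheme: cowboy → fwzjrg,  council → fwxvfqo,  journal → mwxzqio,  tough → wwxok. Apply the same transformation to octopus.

rkwwscv

Shifts by position in cowboy: pos 0: c→f (+3), pos 1: o→w (+8), pos 2: w→z (+3), pos 3: b→j (+8) — repeating every 2. The shifts repeat in a cycle of length 2: positions 0,1,… shift by +3, +8, then the pattern repeats.
On octopus: o+3=r, c+8=k, t+3=w, o+8=w, p+3=s, u+8=c, s+3=v.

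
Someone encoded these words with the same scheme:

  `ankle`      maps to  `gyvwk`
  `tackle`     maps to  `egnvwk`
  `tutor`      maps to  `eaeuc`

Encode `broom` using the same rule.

Vowels shift forward by 6 and consonants shift forward by 11.
For broom: b(cons)+11=m, r(cons)+11=c, o(vowel)+6=u, o(vowel)+6=u, m(cons)+11=x.

mcuux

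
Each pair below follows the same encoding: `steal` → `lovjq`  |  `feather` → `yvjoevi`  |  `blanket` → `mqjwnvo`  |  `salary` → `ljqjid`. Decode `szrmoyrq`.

doubtful

s(18)→l(11) and t(19)→o(14) fit y≡3x+9 (mod 26); the inverse of 3 mod 26 is 9. Treating letters as 0–25, the rule is x ↦ 3x + 9 (mod 26).
Reversing it on szrmoyrq: s(18)→9·(18−9)≡3=d; z(25)→9·(25−9)≡14=o; r(17)→9·(17−9)≡20=u; m(12)→9·(12−9)≡1=b; o(14)→9·(14−9)≡19=t; y(24)→9·(24−9)≡5=f; r(17)→9·(17−9)≡20=u; q(16)→9·(16−9)≡11=l (all mod 26).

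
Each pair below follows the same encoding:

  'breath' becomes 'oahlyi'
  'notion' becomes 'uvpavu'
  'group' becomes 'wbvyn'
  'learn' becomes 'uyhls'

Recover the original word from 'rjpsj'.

The output letters match the input read backwards, each shifted +7: breath reversed is htaerb. The word is reversed, then every letter is shifted forward by 7.
Reversing it on rjpsj: shift back: r−7=k, j−7=c, p−7=i, s−7=l, j−7=c → kcilc; then reverse → click.

click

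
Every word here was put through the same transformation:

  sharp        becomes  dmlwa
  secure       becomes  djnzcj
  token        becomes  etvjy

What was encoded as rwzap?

It's a Vigenère-style cipher with numeric key [11,5]: position i shifts by key[i mod 2].
Decoding rwzap: r−11=g, w−5=r, z−11=o, a−5=v, p−11=e.

grove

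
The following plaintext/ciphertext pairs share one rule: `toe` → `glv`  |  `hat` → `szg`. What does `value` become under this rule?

ezofv

Each letter is replaced by its mirror in the alphabet: a↔z, b↔y, c↔x, and so on (the Atbash cipher).
On value: v↔e, a↔z, l↔o, u↔f, e↔v.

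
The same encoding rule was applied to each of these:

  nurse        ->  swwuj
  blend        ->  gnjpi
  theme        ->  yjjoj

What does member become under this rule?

rgrdjt

Shifts by position in nurse: pos 0: n→s (+5), pos 1: u→w (+2), pos 2: r→w (+5), pos 3: s→u (+2) — repeating every 2. The shifts repeat in a cycle of length 2: positions 0,1,… shift by +5, +2, then the pattern repeats.
On member: m+5=r, e+2=g, m+5=r, b+2=d, e+5=j, r+2=t.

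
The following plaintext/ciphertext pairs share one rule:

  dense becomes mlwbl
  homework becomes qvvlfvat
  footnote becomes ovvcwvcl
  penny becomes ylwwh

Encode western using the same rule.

Vowels shift forward by 7 and consonants shift forward by 9.
For western: w(cons)+9=f, e(vowel)+7=l, s(cons)+9=b, t(cons)+9=c, e(vowel)+7=l, r(cons)+9=a, n(cons)+9=w.

flbclaw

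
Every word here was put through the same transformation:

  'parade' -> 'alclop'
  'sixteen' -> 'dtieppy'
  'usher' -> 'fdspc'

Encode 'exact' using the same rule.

pilne

Compare letters: p→a is +11, a→l is +11, r→c is +11 — a constant shift. It's a constant shift of +11 (ROT11).
Applying it to exact: e+11=p, x+11=i, a+11=l, c+11=n, t+11=e.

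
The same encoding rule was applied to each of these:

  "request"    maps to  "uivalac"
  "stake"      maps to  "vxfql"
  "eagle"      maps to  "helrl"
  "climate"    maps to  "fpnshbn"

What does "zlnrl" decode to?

In request: r→u is +3, e→i is +4, q→v is +5, u→a is +6 — the shift increases by 1 each position. Each letter shifts forward by (position + 3), i.e. 3, 4, 5, … — the shift grows by one for each successive letter.
Decoding zlnrl: z−3=w, l−4=h, n−5=i, r−6=l, l−7=e.

while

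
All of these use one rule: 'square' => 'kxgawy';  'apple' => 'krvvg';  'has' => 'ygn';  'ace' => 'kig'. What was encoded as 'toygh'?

basin

Two steps: reverse the string, then apply a Caesar shift of +6.
Reversing it on toygh: shift back: t−6=n, o−6=i, y−6=s, g−6=a, h−6=b → nisab; then reverse → basin.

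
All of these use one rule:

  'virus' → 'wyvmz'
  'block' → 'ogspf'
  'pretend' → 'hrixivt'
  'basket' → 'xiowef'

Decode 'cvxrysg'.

The output letters match the input read backwards, each shifted +4: virus reversed is suriv. Read the word backwards and shift each letter +4.
Reversing it on cvxrysg: shift back: c−4=y, v−4=r, x−4=t, r−4=n, y−4=u, s−4=o, g−4=c → yrtnuoc; then reverse → country.

country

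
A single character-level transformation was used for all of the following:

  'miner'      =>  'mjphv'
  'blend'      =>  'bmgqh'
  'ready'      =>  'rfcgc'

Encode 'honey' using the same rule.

hpphc

In miner: m→m is +0, i→j is +1, n→p is +2, e→h is +3 — the shift increases by 1 each position. Each letter shifts forward by its position index (0, 1, 2, …) — the shift grows by one for each successive letter.
Applying it to honey: h+0=h, o+1=p, n+2=p, e+3=h, y+4=c.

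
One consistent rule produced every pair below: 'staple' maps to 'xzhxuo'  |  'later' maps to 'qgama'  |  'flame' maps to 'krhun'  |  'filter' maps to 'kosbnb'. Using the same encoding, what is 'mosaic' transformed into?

ruzirm

In staple: s→x is +5, t→z is +6, a→h is +7, p→x is +8 — the shift increases by 1 each position. The shift increases by 1 at each position, starting from +5: 5, 6, 7, ….
Applying it to mosaic: m+5=r, o+6=u, s+7=z, a+8=i, i+9=r, c+10=m.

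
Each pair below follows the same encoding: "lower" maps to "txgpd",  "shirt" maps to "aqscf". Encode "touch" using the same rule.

bxent

In lower: l→t is +8, o→x is +9, w→g is +10, e→p is +11 — the shift increases by 1 each position. Letter i (0-indexed) is shifted by i+8, so successive shifts are 8, 9, 10, ….
Applying it to touch: t+8=b, o+9=x, u+10=e, c+11=n, h+12=t.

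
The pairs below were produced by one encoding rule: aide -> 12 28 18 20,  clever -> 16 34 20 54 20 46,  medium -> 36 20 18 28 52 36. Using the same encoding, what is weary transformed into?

a(#1)→12 and i(#9)→28: differences scale by 2, so n = 2·pos + 10. The formula is n = 2×(alphabet index, a=1) + 10.
For weary: w=23→56, e=5→20, a=1→12, r=18→46, y=25→60.

56 20 12 46 60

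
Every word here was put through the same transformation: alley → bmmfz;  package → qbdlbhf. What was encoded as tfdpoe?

second

Compare letters: a→b is +1, l→m is +1, l→m is +1 — a constant shift. Each letter is shifted forward by 1 in the alphabet (a Caesar shift of +1).
Reversing it on tfdpoe: t−1=s, f−1=e, d−1=c, p−1=o, o−1=n, e−1=d.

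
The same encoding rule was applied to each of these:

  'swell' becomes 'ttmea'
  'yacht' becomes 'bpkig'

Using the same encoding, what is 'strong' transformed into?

ovwzba

The output letters match the input read backwards, each shifted +8: swell reversed is llews. The word is reversed, then every letter is shifted forward by 8.
On strong: reverse → gnorts; then shift: g+8=o, n+8=v, o+8=w, r+8=z, t+8=b, s+8=a.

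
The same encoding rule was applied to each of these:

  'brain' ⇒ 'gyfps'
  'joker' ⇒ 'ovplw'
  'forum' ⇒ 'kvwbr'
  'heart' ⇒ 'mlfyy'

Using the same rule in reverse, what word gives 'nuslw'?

Shifts by position in brain: pos 0: b→g (+5), pos 1: r→y (+7), pos 2: a→f (+5), pos 3: i→p (+7) — repeating every 2. A repeating key of period 2 is used — shifts +5, +7 over and over.
Undoing it on nuslw: n−5=i, u−7=n, s−5=n, l−7=e, w−5=r.

inner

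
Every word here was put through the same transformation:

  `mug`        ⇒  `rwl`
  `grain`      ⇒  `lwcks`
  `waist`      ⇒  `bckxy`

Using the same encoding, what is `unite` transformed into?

The shift depends on letter class: consonant m→r is +5, but vowel u→w is +2. Vowels shift forward by 2 and consonants shift forward by 5.
Applying it to unite: u(vowel)+2=w, n(cons)+5=s, i(vowel)+2=k, t(cons)+5=y, e(vowel)+2=g.

wskyg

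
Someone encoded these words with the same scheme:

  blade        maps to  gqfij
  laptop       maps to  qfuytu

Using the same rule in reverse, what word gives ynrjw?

timer

Compare letters: b→g is +5, l→q is +5, a→f is +5 — a constant shift. This is a Caesar cipher with shift 5.
Decoding ynrjw: y−5=t, n−5=i, r−5=m, j−5=e, w−5=r.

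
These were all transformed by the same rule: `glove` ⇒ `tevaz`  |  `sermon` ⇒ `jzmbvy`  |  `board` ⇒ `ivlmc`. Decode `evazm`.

lover

g(6)→t(19) and l(11)→e(4) fit y≡23x+11 (mod 26); the inverse of 23 mod 26 is 17. Treating letters as 0–25, the rule is x ↦ 23x + 11 (mod 26).
Undoing it on evazm: e(4)→17·(4−11)≡11=l; v(21)→17·(21−11)≡14=o; a(0)→17·(0−11)≡21=v; z(25)→17·(25−11)≡4=e; m(12)→17·(12−11)≡17=r (all mod 26).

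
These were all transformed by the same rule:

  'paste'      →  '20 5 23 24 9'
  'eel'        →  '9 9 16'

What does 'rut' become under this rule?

22 25 24

The number is (letter's place in the alphabet, a=1) + 4.
Applying it to rut: r=18→22, u=21→25, t=20→24.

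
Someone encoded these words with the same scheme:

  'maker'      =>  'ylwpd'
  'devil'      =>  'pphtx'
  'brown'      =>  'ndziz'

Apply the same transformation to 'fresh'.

rdpet

The shift depends on letter class: consonant m→y is +12, but vowel a→l is +11. Vowels shift forward by 11 and consonants shift forward by 12.
Applying it to fresh: f(cons)+12=r, r(cons)+12=d, e(vowel)+11=p, s(cons)+12=e, h(cons)+12=t.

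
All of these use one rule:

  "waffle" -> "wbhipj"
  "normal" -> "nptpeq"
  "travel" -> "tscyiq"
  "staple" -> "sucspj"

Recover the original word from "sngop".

The shift increases by 1 at each position, starting from +0: 0, 1, 2, ….
Reversing it on sngop: s−0=s, n−1=m, g−2=e, o−3=l, p−4=l.

smell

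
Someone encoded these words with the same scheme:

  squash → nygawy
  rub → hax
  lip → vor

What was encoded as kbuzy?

stove

The output letters match the input read backwards, each shifted +6: squash reversed is hsauqs. Read the word backwards and shift each letter +6.
Undoing it on kbuzy: shift back: k−6=e, b−6=v, u−6=o, z−6=t, y−6=s → evots; then reverse → stove.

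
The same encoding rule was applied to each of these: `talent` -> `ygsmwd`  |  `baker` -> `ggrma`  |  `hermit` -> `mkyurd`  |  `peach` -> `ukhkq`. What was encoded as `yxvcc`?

In talent: t→y is +5, a→g is +6, l→s is +7, e→m is +8 — the shift increases by 1 each position. The shift increases by 1 at each position, starting from +5: 5, 6, 7, ….
Undoing it on yxvcc: y−5=t, x−6=r, v−7=o, c−8=u, c−9=t.

trout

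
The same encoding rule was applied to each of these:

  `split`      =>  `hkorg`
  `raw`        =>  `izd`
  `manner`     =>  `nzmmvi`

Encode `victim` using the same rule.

erxgrn

Each pair mirrors across the alphabet (s↔h, p↔k, l↔o): positions sum to 25. This is the alphabet-reversal cipher (Atbash): a becomes z, b becomes y, etc.
For victim: v↔e, i↔r, c↔x, t↔g, i↔r, m↔n.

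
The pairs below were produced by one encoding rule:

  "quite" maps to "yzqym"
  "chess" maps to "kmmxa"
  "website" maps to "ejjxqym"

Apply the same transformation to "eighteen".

mnombjms

Shifts by position in quite: pos 0: q→y (+8), pos 1: u→z (+5), pos 2: i→q (+8), pos 3: t→y (+5) — repeating every 2. It's a Vigenère-style cipher with numeric key [8,5]: position i shifts by key[i mod 2].
On eighteen: e+8=m, i+5=n, g+8=o, h+5=m, t+8=b, e+5=j, e+8=m, n+5=s.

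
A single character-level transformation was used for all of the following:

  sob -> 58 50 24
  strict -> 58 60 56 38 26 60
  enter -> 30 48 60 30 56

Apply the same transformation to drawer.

Each letter becomes 2×(its alphabet position, a=1..z=26) + 20.
For drawer: d=4→28, r=18→56, a=1→22, w=23→66, e=5→30, r=18→56.

28 56 22 66 30 56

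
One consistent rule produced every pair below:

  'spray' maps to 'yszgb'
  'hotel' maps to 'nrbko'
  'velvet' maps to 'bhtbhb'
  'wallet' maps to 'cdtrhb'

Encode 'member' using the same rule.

Shifts by position in spray: pos 0: s→y (+6), pos 1: p→s (+3), pos 2: r→z (+8), pos 3: a→g (+6), pos 4: y→b (+3) — repeating every 3. It's a Vigenère-style cipher with numeric key [6,3,8]: position i shifts by key[i mod 3].
On member: m+6=s, e+3=h, m+8=u, b+6=h, e+3=h, r+8=z.

shuhhz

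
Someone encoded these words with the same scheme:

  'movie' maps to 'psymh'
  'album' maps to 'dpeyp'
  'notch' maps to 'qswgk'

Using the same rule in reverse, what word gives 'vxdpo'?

A repeating key of period 2 is used — shifts +3, +4 over and over.
Undoing it on vxdpo: v−3=s, x−4=t, d−3=a, p−4=l, o−3=l.

stall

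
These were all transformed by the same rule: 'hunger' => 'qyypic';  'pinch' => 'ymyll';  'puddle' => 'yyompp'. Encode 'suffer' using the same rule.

byqoic

Shifts by position in hunger: pos 0: h→q (+9), pos 1: u→y (+4), pos 2: n→y (+11), pos 3: g→p (+9), pos 4: e→i (+4), pos 5: r→c (+11) — repeating every 3. A repeating key of period 3 is used — shifts +9, +4, +11 over and over.
Applying it to suffer: s+9=b, u+4=y, f+11=q, f+9=o, e+4=i, r+11=c.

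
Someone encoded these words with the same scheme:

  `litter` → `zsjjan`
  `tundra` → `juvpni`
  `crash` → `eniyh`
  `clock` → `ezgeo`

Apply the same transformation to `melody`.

l(11)→z(25) and i(8)→s(18) fit y≡11x+8 (mod 26); the inverse of 11 mod 26 is 19. Treating letters as 0–25, the rule is x ↦ 11x + 8 (mod 26).
Applying it to melody: m(12)→11·12+8≡10=k; e(4)→11·4+8≡0=a; l(11)→11·11+8≡25=z; o(14)→11·14+8≡6=g; d(3)→11·3+8≡15=p; y(24)→11·24+8≡12=m (all mod 26).

kazgpm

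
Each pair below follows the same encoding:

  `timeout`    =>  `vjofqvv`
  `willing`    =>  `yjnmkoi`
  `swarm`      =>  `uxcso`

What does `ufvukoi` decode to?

setting

Shifts by position in timeout: pos 0: t→v (+2), pos 1: i→j (+1), pos 2: m→o (+2), pos 3: e→f (+1) — repeating every 2. The shifts repeat in a cycle of length 2: positions 0,1,… shift by +2, +1, then the pattern repeats.
Undoing it on ufvukoi: u−2=s, f−1=e, v−2=t, u−1=t, k−2=i, o−1=n, i−2=g.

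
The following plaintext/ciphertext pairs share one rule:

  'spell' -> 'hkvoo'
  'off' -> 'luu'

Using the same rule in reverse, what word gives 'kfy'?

pub

Letters are reflected about the middle of the alphabet (position → 25−position): Atbash.
Undoing it on kfy: k↔p, f↔u, y↔b.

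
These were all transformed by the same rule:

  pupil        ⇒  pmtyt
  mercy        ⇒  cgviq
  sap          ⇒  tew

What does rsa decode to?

won

The output letters match the input read backwards, each shifted +4: pupil reversed is lipup. The word is reversed, then every letter is shifted forward by 4.
Decoding rsa: shift back: r−4=n, s−4=o, a−4=w → now; then reverse → won.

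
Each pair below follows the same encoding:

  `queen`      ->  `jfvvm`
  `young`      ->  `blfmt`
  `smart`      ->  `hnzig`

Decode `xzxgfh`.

cactus

This is the alphabet-reversal cipher (Atbash): a becomes z, b becomes y, etc.
Undoing it on xzxgfh: x↔c, z↔a, x↔c, g↔t, f↔u, h↔s.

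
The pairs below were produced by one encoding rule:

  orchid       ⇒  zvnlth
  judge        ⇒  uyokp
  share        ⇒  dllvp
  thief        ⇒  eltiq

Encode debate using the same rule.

oimeei

Shifts by position in orchid: pos 0: o→z (+11), pos 1: r→v (+4), pos 2: c→n (+11), pos 3: h→l (+4) — repeating every 2. The shifts repeat in a cycle of length 2: positions 0,1,… shift by +11, +4, then the pattern repeats.
On debate: d+11=o, e+4=i, b+11=m, a+4=e, t+11=e, e+4=i.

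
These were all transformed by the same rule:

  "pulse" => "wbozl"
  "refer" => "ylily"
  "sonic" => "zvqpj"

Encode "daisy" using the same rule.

Shifts by position in pulse: pos 0: p→w (+7), pos 1: u→b (+7), pos 2: l→o (+3), pos 3: s→z (+7), pos 4: e→l (+7) — repeating every 3. A repeating key of period 3 is used — shifts +7, +7, +3 over and over.
For daisy: d+7=k, a+7=h, i+3=l, s+7=z, y+7=f.

khlzf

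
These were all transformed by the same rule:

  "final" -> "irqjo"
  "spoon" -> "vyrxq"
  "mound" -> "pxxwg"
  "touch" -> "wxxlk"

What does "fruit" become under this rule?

iaxrw

Shifts by position in final: pos 0: f→i (+3), pos 1: i→r (+9), pos 2: n→q (+3), pos 3: a→j (+9) — repeating every 2. It's a Vigenère-style cipher with numeric key [3,9]: position i shifts by key[i mod 2].
Applying it to fruit: f+3=i, r+9=a, u+3=x, i+9=r, t+3=w.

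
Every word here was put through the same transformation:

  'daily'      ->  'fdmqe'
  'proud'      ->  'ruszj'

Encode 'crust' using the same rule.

In daily: d→f is +2, a→d is +3, i→m is +4, l→q is +5 — the shift increases by 1 each position. Letter i (0-indexed) is shifted by i+2, so successive shifts are 2, 3, 4, ….
Applying it to crust: c+2=e, r+3=u, u+4=y, s+5=x, t+6=z.

euyxz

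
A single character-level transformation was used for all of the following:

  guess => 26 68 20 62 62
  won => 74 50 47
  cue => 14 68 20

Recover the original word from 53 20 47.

pen

g(#7)→26 and u(#21)→68: differences scale by 3, so n = 3·pos + 5. Each letter becomes 3×(its alphabet position, a=1..z=26) + 5.
Undoing it on 53 20 47: 53→(53−5)÷3=16=p, 20→(20−5)÷3=5=e, 47→(47−5)÷3=14=n.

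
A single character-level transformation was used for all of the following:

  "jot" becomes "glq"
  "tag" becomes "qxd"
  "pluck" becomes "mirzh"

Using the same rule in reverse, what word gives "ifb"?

Compare letters: j→g is +23, o→l is +23, t→q is +23 — a constant shift. Every letter moves 23 places later in the alphabet, wrapping around z→a.
Undoing it on ifb: i−23=l, f−23=i, b−23=e.

lie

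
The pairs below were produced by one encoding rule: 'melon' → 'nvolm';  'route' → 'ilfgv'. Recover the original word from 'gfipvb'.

turkey

Each pair mirrors across the alphabet (m↔n, e↔v, l↔o): positions sum to 25. Letters are reflected about the middle of the alphabet (position → 25−position): Atbash.
Undoing it on gfipvb: g↔t, f↔u, i↔r, p↔k, v↔e, b↔y.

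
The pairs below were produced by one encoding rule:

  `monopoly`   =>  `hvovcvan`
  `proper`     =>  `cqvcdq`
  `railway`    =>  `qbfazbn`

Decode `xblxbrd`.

sausage

Treating letters as 0–25, the rule is x ↦ 7x + 1 (mod 26).
Decoding xblxbrd: x(23)→15·(23−1)≡18=s; b(1)→15·(1−1)≡0=a; l(11)→15·(11−1)≡20=u; x(23)→15·(23−1)≡18=s; b(1)→15·(1−1)≡0=a; r(17)→15·(17−1)≡6=g; d(3)→15·(3−1)≡4=e (all mod 26).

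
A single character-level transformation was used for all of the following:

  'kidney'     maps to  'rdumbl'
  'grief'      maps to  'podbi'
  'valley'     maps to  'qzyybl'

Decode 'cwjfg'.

thumb

k(10)→r(17) and i(8)→d(3) fit y≡7x+25 (mod 26); the inverse of 7 mod 26 is 15. This is an affine cipher: with a=0,…,z=25, each position x becomes (7x+25) mod 26.
Reversing it on cwjfg: c(2)→15·(2−25)≡19=t; w(22)→15·(22−25)≡7=h; j(9)→15·(9−25)≡20=u; f(5)→15·(5−25)≡12=m; g(6)→15·(6−25)≡1=b (all mod 26).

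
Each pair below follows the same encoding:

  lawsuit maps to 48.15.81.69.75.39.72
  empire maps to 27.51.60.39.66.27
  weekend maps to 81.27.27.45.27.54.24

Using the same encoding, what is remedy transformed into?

With a=1..z=26, the number is 3·pos + 12.
Applying it to remedy: r=18→66, e=5→27, m=13→51, e=5→27, d=4→24, y=25→87.

66.27.51.27.24.87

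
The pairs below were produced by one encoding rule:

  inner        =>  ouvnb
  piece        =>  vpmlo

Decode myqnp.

grief

Each letter shifts forward by (position + 6), i.e. 6, 7, 8, … — the shift grows by one for each successive letter.
Undoing it on myqnp: m−6=g, y−7=r, q−8=i, n−9=e, p−10=f.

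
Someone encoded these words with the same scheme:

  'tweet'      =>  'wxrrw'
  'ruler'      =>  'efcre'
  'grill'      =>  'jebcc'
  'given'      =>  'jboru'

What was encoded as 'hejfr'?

t(19)→w(22) and w(22)→x(23) fit y≡9x+7 (mod 26); the inverse of 9 mod 26 is 3. Treating letters as 0–25, the rule is x ↦ 9x + 7 (mod 26).
Decoding hejfr: h(7)→3·(7−7)≡0=a; e(4)→3·(4−7)≡17=r; j(9)→3·(9−7)≡6=g; f(5)→3·(5−7)≡20=u; r(17)→3·(17−7)≡4=e (all mod 26).

argue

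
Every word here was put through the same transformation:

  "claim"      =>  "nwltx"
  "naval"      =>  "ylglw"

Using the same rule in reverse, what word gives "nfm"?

cub

Compare letters: c→n is +11, l→w is +11, a→l is +11 — a constant shift. It's a constant shift of +11 (ROT11).
Decoding nfm: n−11=c, f−11=u, m−11=b.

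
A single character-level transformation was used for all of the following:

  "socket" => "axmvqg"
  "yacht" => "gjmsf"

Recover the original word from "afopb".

In socket: s→a is +8, o→x is +9, c→m is +10, k→v is +11 — the shift increases by 1 each position. The shift increases by 1 at each position, starting from +8: 8, 9, 10, ….
Reversing it on afopb: a−8=s, f−9=w, o−10=e, p−11=e, b−12=p.

sweep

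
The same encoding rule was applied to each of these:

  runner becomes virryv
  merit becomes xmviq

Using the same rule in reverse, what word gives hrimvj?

Two steps: reverse the string, then apply a Caesar shift of +4.
Undoing it on hrimvj: shift back: h−4=d, r−4=n, i−4=e, m−4=i, v−4=r, j−4=f → dneirf; then reverse → friend.

friend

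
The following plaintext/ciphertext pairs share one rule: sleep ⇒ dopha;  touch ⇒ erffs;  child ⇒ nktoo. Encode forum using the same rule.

qrcxx

Shifts by position in sleep: pos 0: s→d (+11), pos 1: l→o (+3), pos 2: e→p (+11), pos 3: e→h (+3) — repeating every 2. A repeating key of period 2 is used — shifts +11, +3 over and over.
For forum: f+11=q, o+3=r, r+11=c, u+3=x, m+11=x.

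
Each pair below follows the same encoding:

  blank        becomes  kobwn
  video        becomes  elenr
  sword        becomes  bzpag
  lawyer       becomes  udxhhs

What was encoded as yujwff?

A repeating key of period 3 is used — shifts +9, +3, +1 over and over.
Decoding yujwff: y−9=p, u−3=r, j−1=i, w−9=n, f−3=c, f−1=e.

prince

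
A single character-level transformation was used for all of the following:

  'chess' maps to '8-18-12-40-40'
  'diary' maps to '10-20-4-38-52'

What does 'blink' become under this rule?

With a=1..z=26, the number is 2·pos + 2.
On blink: b=2→6, l=12→26, i=9→20, n=14→30, k=11→24.

6-26-20-30-24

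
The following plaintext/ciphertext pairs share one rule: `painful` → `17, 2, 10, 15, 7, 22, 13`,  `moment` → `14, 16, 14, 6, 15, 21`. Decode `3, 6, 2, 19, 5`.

beard

p is letter #16 and maps to 17: an offset of 1. Letters become their 1-based position plus 1 (so a→2, b→3, …).
Reversing it on 3, 6, 2, 19, 5: 3→(3−1)÷1=2=b, 6→(6−1)÷1=5=e, 2→(2−1)÷1=1=a, 19→(19−1)÷1=18=r, 5→(5−1)÷1=4=d.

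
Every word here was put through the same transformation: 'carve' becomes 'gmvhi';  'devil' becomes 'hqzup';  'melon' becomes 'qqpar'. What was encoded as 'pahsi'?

lodge

Shifts by position in carve: pos 0: c→g (+4), pos 1: a→m (+12), pos 2: r→v (+4), pos 3: v→h (+12) — repeating every 2. The shifts repeat in a cycle of length 2: positions 0,1,… shift by +4, +12, then the pattern repeats.
Decoding pahsi: p−4=l, a−12=o, h−4=d, s−12=g, i−4=e.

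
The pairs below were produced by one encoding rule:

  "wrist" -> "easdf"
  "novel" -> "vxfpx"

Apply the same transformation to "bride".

jasoq

In wrist: w→e is +8, r→a is +9, i→s is +10, s→d is +11 — the shift increases by 1 each position. Each letter shifts forward by (position + 8), i.e. 8, 9, 10, … — the shift grows by one for each successive letter.
Applying it to bride: b+8=j, r+9=a, i+10=s, d+11=o, e+12=q.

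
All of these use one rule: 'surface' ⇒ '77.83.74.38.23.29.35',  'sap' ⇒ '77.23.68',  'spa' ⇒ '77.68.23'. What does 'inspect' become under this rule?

Each letter becomes 3×(its alphabet position, a=1..z=26) + 20.
For inspect: i=9→47, n=14→62, s=19→77, p=16→68, e=5→35, c=3→29, t=20→80.

47.62.77.68.35.29.80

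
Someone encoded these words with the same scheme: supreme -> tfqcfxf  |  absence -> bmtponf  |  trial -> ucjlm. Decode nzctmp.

mobile

The shifts repeat in a cycle of length 2: positions 0,1,… shift by +1, +11, then the pattern repeats.
Reversing it on nzctmp: n−1=m, z−11=o, c−1=b, t−11=i, m−1=l, p−11=e.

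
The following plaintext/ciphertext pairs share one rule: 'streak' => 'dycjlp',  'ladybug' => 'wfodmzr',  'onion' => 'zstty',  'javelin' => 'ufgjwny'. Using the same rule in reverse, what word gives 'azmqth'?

Shifts by position in streak: pos 0: s→d (+11), pos 1: t→y (+5), pos 2: r→c (+11), pos 3: e→j (+5) — repeating every 2. A repeating key of period 2 is used — shifts +11, +5 over and over.
Reversing it on azmqth: a−11=p, z−5=u, m−11=b, q−5=l, t−11=i, h−5=c.

public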